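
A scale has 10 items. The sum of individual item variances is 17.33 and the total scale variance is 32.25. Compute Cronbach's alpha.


alpha = (k/(k-1)) * (1 - sum(si^2)/s_total^2)
= (10/9) * (1 - 17.33/32.25)
alpha = 0.514

0.514


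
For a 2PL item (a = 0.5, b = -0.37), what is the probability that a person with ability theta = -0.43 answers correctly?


a*(theta - b) = 0.5 * (-0.43 - -0.37) = -0.03
exp(--0.03) = 1.0305
P = 1 / (1 + 1.0305)
P = 0.4925

0.4925


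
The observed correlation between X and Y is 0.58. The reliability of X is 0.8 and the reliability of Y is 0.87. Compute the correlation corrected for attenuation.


r_corrected = rxy / sqrt(rxx * ryy)
= 0.58 / sqrt(0.8 * 0.87)
= 0.58 / sqrt(0.696)
= 0.58 / 0.834266
r_corrected = 0.6952

0.6952


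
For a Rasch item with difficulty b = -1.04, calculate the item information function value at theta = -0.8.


P = 1/(1+exp(-(-0.8--1.04))) = 0.5597
I = P*(1-P) = 0.5597 * 0.4403
I = 0.2464

0.2464


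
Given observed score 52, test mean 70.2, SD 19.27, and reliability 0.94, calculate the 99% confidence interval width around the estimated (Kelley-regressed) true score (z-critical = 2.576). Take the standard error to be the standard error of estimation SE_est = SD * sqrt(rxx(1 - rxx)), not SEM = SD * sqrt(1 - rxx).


True score estimate = 0.94*52 + 0.06*70.2 = 53.092
SE_est = SD * sqrt(rxx * (1 - rxx)) = 19.27 * sqrt(0.94 * 0.06) = 19.27 * sqrt(0.0564) = 4.576371
CI = T_est +/- z * SE_est, so width = 2 * z * SE_est = 2 * 2.576 * 4.576371
Width = 23.5775

23.5775


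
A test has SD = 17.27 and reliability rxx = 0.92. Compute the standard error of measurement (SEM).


SEM = SD * sqrt(1 - rxx)
SEM = 17.27 * sqrt(1 - 0.92)
SEM = 17.27 * sqrt(0.08) = 17.27 * 0.282843
SEM = 4.8847

4.8847


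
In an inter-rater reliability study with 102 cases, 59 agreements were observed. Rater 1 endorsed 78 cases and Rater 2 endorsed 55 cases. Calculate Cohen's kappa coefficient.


P_o = 59/102 = 0.578431
P_e = (78*55 + 24*47) / 10404 = 0.520761
kappa = (P_o - P_e) / (1 - P_e)
kappa = (0.578431 - 0.520761) / (1 - 0.520761)
kappa = 0.1203

0.1203


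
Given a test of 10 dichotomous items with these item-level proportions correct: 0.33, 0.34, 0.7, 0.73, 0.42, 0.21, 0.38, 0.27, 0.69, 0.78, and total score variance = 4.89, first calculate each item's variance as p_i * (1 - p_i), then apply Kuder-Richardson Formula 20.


For each item, compute p_i * q_i:
  Item 1: 0.33 * 0.67 = 0.2211
  Item 2: 0.34 * 0.66 = 0.2244
  Item 3: 0.7 * 0.3 = 0.21
  Item 4: 0.73 * 0.27 = 0.1971
  Item 5: 0.42 * 0.58 = 0.2436
  Item 6: 0.21 * 0.79 = 0.1659
  Item 7: 0.38 * 0.62 = 0.2356
  Item 8: 0.27 * 0.73 = 0.1971
  Item 9: 0.69 * 0.31 = 0.2139
  Item 10: 0.78 * 0.22 = 0.1716
Sum(p_i * q_i) = 0.2211 + 0.2244 + 0.21 + 0.1971 + 0.2436 + 0.1659 + 0.2356 + 0.1971 + 0.2139 + 0.1716 = 2.0803
KR-20 = (k/(k-1)) * (1 - Sum(p_i*q_i) / Var_total)
= (10/9) * (1 - 2.0803/4.89)
= 1.1111 * 0.5746
KR-20 = 0.6384

0.6384


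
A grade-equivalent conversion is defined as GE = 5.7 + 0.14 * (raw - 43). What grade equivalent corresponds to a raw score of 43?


raw - median = 43 - 43 = 0
slope * diff = 0.14 * 0 = 0.0
GE = 5.7 + 0.0
GE = 5.7

5.7


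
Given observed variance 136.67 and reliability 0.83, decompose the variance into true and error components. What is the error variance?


var_true = rxx * var_obs = 0.83 * 136.67 = 113.4361
var_error = var_obs - var_true
var_error = 136.67 - 113.4361
var_error = 23.2339

23.2339


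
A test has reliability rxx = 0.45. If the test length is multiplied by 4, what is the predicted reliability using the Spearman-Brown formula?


r_new = (n * rxx) / (1 + (n-1) * rxx)
r_new = (4 * 0.45) / (1 + 3 * 0.45)
r_new = 1.8 / 2.35
r_new = 0.766

0.766


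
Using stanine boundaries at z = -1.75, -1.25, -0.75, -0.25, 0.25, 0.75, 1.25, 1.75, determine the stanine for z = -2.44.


Stanine boundaries: [-1.75, -1.25, -0.75, -0.25, 0.25, 0.75, 1.25, 1.75]
z = -2.44
Check each boundary:
  z < -1.75
  z < -1.25
  z < -0.75
  z < -0.25
  z < 0.25
  z < 0.75
  z < 1.25
  z < 1.75
Highest qualifying boundary gives stanine = 1

1


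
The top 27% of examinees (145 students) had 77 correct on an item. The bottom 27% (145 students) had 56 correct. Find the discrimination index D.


p_upper = 77/145 = 0.531
p_lower = 56/145 = 0.3862
D = 0.531 - 0.3862 = 0.1448

0.1448


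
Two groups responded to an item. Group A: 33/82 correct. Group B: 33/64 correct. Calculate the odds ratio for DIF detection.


Odds_A = 33/49 = 0.6735
Odds_B = 33/31 = 1.0645
OR = Odds_A / Odds_B = 0.6735 / 1.0645
Exactly, OR = (33 * 31) / (49 * 33) = 1023 / 1617
OR = 0.6327

0.6327


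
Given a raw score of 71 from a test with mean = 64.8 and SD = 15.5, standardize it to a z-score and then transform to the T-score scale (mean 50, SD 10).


z = (X - mean) / SD = (71 - 64.8) / 15.5
z = 6.2 / 15.5
z = 0.4
T-score = T = 50 + 10z
Carry z at full precision (z = 6.2 / 15.5) into the conversion:
T-score = 50 + 10 * (6.2 / 15.5) = 50 + 62 / 15.5
T-score = 50 + 4.0
T-score = 54.0

54.0


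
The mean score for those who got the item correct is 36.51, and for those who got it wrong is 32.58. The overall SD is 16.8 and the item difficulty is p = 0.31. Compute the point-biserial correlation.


q = 1 - p = 0.69
rpb = ((M1 - M0) / SD) * sqrt(p * q)
rpb = ((36.51 - 32.58) / 16.8) * sqrt(0.31 * 0.69)
rpb = 0.1082

0.1082


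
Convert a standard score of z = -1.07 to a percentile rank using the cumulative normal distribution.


CDF(z) = 0.5 * (1 + erf(z/sqrt(2)))
erf(-0.7566) = -0.7154
CDF = 0.1423
Percentile rank = 0.1423 * 100 = 14.23

14.23


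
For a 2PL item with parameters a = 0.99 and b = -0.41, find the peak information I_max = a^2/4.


For 2PL, max info at theta = b = -0.41
I_max = a^2 / 4 = 0.99^2 / 4
= 0.9801 / 4
I_max = 0.245

0.245


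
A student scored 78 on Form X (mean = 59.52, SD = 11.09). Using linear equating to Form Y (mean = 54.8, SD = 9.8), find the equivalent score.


slope = SD_Y / SD_X = 9.8 / 11.09 ~ 0.8837
intercept = mean_Y - slope * mean_X = 54.8 - (9.8 / 11.09) * 59.52 ~ 2.2034
Y = slope * X + intercept. To avoid rounding drift from the rounded slope/intercept, evaluate the equivalent form Y = mean_Y + SD_Y * (X - mean_X) / SD_X at full precision:
Y = 54.8 + 9.8 * (78 - 59.52) / 11.09
Y = 54.8 + 9.8 * 18.48 / 11.09
Y = 54.8 + 181.104 / 11.09
Y = 54.8 + 16.3304
Y = 71.1304

71.1304


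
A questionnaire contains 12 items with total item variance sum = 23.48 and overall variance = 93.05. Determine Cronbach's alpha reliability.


alpha = (k/(k-1)) * (1 - sum(si^2)/s_total^2)
= (12/11) * (1 - 23.48/93.05)
alpha = 0.8156

0.8156


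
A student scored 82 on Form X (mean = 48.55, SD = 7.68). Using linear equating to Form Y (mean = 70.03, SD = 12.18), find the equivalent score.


slope = SD_Y / SD_X = 12.18 / 7.68 ~ 1.5859
intercept = mean_Y - slope * mean_X = 70.03 - (12.18 / 7.68) * 48.55 ~ -6.9673
Y = slope * X + intercept. To avoid rounding drift from the rounded slope/intercept, evaluate the equivalent form Y = mean_Y + SD_Y * (X - mean_X) / SD_X at full precision:
Y = 70.03 + 12.18 * (82 - 48.55) / 7.68
Y = 70.03 + 12.18 * 33.45 / 7.68
Y = 70.03 + 407.421 / 7.68
Y = 70.03 + 53.0496
Y = 123.0796

123.0796


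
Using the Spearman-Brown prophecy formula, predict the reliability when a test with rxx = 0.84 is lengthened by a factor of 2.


r_new = (n * rxx) / (1 + (n-1) * rxx)
r_new = (2 * 0.84) / (1 + 1 * 0.84)
r_new = 1.68 / 1.84
r_new = 0.913

0.913


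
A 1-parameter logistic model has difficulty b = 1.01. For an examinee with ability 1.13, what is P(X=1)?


theta - b = 1.13 - 1.01 = 0.12
exp(-(theta - b)) = exp(-0.12) = 0.8869
P = 1 / (1 + 0.8869)
P = 0.53

0.53


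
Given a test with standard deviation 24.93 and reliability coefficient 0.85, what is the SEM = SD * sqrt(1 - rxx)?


SEM = SD * sqrt(1 - rxx)
SEM = 24.93 * sqrt(1 - 0.85)
SEM = 24.93 * sqrt(0.15) = 24.93 * 0.387298
SEM = 9.6553

9.6553


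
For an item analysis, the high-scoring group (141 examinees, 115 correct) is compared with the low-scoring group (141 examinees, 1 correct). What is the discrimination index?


p_upper = 115/141 = 0.8156
p_lower = 1/141 = 0.0071
D = 0.8156 - 0.0071 = 0.8085

0.8085


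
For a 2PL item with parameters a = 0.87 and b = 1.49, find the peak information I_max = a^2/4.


For 2PL, max info at theta = b = 1.49
I_max = a^2 / 4 = 0.87^2 / 4
= 0.7569 / 4
I_max = 0.1892

0.1892


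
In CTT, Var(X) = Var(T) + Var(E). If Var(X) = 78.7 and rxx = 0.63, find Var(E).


var_true = rxx * var_obs = 0.63 * 78.7 = 49.581
var_error = var_obs - var_true
var_error = 78.7 - 49.581
var_error = 29.119

29.119


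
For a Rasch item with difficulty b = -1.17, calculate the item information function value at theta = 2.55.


P = 1/(1+exp(-(2.55--1.17))) = 0.9763
I = P*(1-P) = 0.9763 * 0.0237
I = 0.0231

0.0231


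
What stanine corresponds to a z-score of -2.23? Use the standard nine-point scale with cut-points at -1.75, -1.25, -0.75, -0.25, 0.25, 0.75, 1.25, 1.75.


Stanine boundaries: [-1.75, -1.25, -0.75, -0.25, 0.25, 0.75, 1.25, 1.75]
z = -2.23
Check each boundary:
  z < -1.75
  z < -1.25
  z < -0.75
  z < -0.25
  z < 0.25
  z < 0.75
  z < 1.25
  z < 1.75
Highest qualifying boundary gives stanine = 1

1


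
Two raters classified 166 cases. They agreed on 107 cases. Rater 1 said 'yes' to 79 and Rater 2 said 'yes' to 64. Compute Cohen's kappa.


P_o = 107/166 = 0.644578
P_e = (79*64 + 87*102) / 27556 = 0.505516
kappa = (P_o - P_e) / (1 - P_e)
kappa = (0.644578 - 0.505516) / (1 - 0.505516)
kappa = 0.2812

0.2812


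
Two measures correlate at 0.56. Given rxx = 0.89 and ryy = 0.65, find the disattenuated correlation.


r_corrected = rxy / sqrt(rxx * ryy)
= 0.56 / sqrt(0.89 * 0.65)
= 0.56 / sqrt(0.5785)
= 0.56 / 0.760592
r_corrected = 0.7363

0.7363


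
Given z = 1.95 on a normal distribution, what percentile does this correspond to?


CDF(z) = 0.5 * (1 + erf(z/sqrt(2)))
erf(1.3789) = 0.9488
CDF = 0.9744
Percentile rank = 0.9744 * 100 = 97.44

97.44


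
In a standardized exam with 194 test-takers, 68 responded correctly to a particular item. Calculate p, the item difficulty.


Item difficulty p = number correct / total examinees
p = 68 / 194
p = 0.3505

0.3505


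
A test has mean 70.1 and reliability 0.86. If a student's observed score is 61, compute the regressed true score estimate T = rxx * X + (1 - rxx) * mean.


T_est = rxx * X + (1 - rxx) * mean
T_est = 0.86 * 61 + 0.14 * 70.1
T_est = 52.46 + 9.814
T_est = 62.274

62.274


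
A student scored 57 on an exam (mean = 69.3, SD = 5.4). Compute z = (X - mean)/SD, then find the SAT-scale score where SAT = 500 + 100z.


z = (X - mean) / SD = (57 - 69.3) / 5.4
z = -12.3 / 5.4
z = -2.2778
SAT-scale = SAT = 500 + 100z
Carry z at full precision (z = -12.3 / 5.4) into the conversion:
SAT-scale = 500 + 100 * (-12.3 / 5.4) = 500 + -1230 / 5.4
SAT-scale = 500 + -227.7778
SAT-scale = 272.2222

272.2222


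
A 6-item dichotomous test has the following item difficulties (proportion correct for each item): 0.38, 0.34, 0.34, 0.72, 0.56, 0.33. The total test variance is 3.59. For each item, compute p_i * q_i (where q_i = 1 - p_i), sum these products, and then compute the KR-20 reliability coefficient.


For each item, compute p_i * q_i:
  Item 1: 0.38 * 0.62 = 0.2356
  Item 2: 0.34 * 0.66 = 0.2244
  Item 3: 0.34 * 0.66 = 0.2244
  Item 4: 0.72 * 0.28 = 0.2016
  Item 5: 0.56 * 0.44 = 0.2464
  Item 6: 0.33 * 0.67 = 0.2211
Sum(p_i * q_i) = 0.2356 + 0.2244 + 0.2244 + 0.2016 + 0.2464 + 0.2211 = 1.3535
KR-20 = (k/(k-1)) * (1 - Sum(p_i*q_i) / Var_total)
= (6/5) * (1 - 1.3535/3.59)
= 1.2 * 0.623
KR-20 = 0.7476

0.7476


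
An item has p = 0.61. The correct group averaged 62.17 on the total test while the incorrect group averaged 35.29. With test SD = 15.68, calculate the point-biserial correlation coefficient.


q = 1 - p = 0.39
rpb = ((M1 - M0) / SD) * sqrt(p * q)
rpb = ((62.17 - 35.29) / 15.68) * sqrt(0.61 * 0.39)
rpb = 0.8361

0.8361


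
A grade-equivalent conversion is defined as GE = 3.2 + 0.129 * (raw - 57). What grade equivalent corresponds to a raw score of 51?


raw - median = 51 - 57 = -6
slope * diff = 0.129 * -6 = -0.774
GE = 3.2 + -0.774
GE = 2.426

2.426


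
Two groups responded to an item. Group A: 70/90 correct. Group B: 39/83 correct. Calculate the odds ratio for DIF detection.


Odds_A = 70/20 = 3.5
Odds_B = 39/44 = 0.8864
OR = Odds_A / Odds_B = 3.5 / 0.8864
Exactly, OR = (70 * 44) / (20 * 39) = 3080 / 780
OR = 3.9487

3.9487


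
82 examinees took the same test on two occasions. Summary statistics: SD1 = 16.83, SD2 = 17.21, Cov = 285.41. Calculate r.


r = cov(X,Y) / (SD_X * SD_Y)
r = 285.41 / (16.83 * 17.21)
r = 285.41 / 289.6443
r = 0.9854

0.9854


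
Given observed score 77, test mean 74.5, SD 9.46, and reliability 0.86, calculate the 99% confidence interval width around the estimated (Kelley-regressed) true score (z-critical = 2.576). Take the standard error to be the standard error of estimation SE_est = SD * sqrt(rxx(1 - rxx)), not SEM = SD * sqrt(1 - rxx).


True score estimate = 0.86*77 + 0.14*74.5 = 76.65
SE_est = SD * sqrt(rxx * (1 - rxx)) = 9.46 * sqrt(0.86 * 0.14) = 9.46 * sqrt(0.1204) = 3.282497
CI = T_est +/- z * SE_est, so width = 2 * z * SE_est = 2 * 2.576 * 3.282497
Width = 16.9114

16.9114


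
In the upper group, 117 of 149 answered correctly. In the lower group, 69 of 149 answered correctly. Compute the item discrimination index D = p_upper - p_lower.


p_upper = 117/149 = 0.7852
p_lower = 69/149 = 0.4631
D = 0.7852 - 0.4631 = 0.3221

0.3221


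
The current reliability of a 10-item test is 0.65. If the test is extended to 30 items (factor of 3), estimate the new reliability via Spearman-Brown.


r_new = (n * rxx) / (1 + (n-1) * rxx)
r_new = (3 * 0.65) / (1 + 2 * 0.65)
r_new = 1.95 / 2.3
r_new = 0.8478

0.8478


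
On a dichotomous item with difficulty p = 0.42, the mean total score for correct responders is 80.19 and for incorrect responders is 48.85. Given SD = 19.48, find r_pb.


q = 1 - p = 0.58
rpb = ((M1 - M0) / SD) * sqrt(p * q)
rpb = ((80.19 - 48.85) / 19.48) * sqrt(0.42 * 0.58)
rpb = 0.7941

0.7941


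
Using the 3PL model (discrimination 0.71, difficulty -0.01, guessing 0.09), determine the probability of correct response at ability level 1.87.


logit = 0.71*(1.87 - -0.01) = 1.3348
P* = 1/(1 + exp(-1.3348)) = 0.7916
P = 0.09 + (1 - 0.09) * 0.7916
P = 0.8104

0.8104


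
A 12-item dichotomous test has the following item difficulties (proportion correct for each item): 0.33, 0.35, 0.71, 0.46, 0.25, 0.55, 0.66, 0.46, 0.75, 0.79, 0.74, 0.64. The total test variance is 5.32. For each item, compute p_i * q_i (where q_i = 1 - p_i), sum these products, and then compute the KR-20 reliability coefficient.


For each item, compute p_i * q_i:
  Item 1: 0.33 * 0.67 = 0.2211
  Item 2: 0.35 * 0.65 = 0.2275
  Item 3: 0.71 * 0.29 = 0.2059
  Item 4: 0.46 * 0.54 = 0.2484
  Item 5: 0.25 * 0.75 = 0.1875
  Item 6: 0.55 * 0.45 = 0.2475
  Item 7: 0.66 * 0.34 = 0.2244
  Item 8: 0.46 * 0.54 = 0.2484
  Item 9: 0.75 * 0.25 = 0.1875
  Item 10: 0.79 * 0.21 = 0.1659
  Item 11: 0.74 * 0.26 = 0.1924
  Item 12: 0.64 * 0.36 = 0.2304
Sum(p_i * q_i) = 0.2211 + 0.2275 + 0.2059 + 0.2484 + 0.1875 + 0.2475 + 0.2244 + 0.2484 + 0.1875 + 0.1659 + 0.1924 + 0.2304 = 2.5869
KR-20 = (k/(k-1)) * (1 - Sum(p_i*q_i) / Var_total)
= (12/11) * (1 - 2.5869/5.32)
= 1.0909 * 0.5137
KR-20 = 0.5604

0.5604


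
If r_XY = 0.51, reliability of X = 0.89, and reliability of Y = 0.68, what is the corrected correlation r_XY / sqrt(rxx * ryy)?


r_corrected = rxy / sqrt(rxx * ryy)
= 0.51 / sqrt(0.89 * 0.68)
= 0.51 / sqrt(0.6052)
= 0.51 / 0.777946
r_corrected = 0.6556

0.6556


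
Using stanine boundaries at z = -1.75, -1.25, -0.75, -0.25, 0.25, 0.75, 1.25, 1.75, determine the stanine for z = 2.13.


Stanine boundaries: [-1.75, -1.25, -0.75, -0.25, 0.25, 0.75, 1.25, 1.75]
z = 2.13
Check each boundary:
  z >= -1.75 -> could be stanine 2
  z >= -1.25 -> could be stanine 3
  z >= -0.75 -> could be stanine 4
  z >= -0.25 -> could be stanine 5
  z >= 0.25 -> could be stanine 6
  z >= 0.75 -> could be stanine 7
  z >= 1.25 -> could be stanine 8
  z >= 1.75 -> could be stanine 9
Highest qualifying boundary gives stanine = 9

9


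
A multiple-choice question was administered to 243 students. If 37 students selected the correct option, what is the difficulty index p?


Item difficulty p = number correct / total examinees
p = 37 / 243
p = 0.1523

0.1523


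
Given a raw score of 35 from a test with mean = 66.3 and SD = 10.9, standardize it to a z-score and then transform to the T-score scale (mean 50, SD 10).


z = (X - mean) / SD = (35 - 66.3) / 10.9
z = -31.3 / 10.9
z = -2.8716
T-score = T = 50 + 10z
Carry z at full precision (z = -31.3 / 10.9) into the conversion:
T-score = 50 + 10 * (-31.3 / 10.9) = 50 + -313 / 10.9
T-score = 50 + -28.7156
T-score = 21.2844

21.2844


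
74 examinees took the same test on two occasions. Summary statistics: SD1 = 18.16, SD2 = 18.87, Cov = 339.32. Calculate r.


r = cov(X,Y) / (SD_X * SD_Y)
r = 339.32 / (18.16 * 18.87)
r = 339.32 / 342.6792
r = 0.9902

0.9902


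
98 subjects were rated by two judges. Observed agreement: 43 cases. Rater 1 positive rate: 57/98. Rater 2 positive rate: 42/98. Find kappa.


P_o = 43/98 = 0.438776
P_e = (57*42 + 41*56) / 9604 = 0.488338
kappa = (P_o - P_e) / (1 - P_e)
kappa = (0.438776 - 0.488338) / (1 - 0.488338)
kappa = -0.0969

-0.0969


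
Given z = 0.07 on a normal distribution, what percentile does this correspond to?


CDF(z) = 0.5 * (1 + erf(z/sqrt(2)))
erf(0.0495) = 0.0558
CDF = 0.5279
Percentile rank = 0.5279 * 100 = 52.79

52.79


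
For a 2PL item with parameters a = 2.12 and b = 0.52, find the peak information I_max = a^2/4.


For 2PL, max info at theta = b = 0.52
I_max = a^2 / 4 = 2.12^2 / 4
= 4.4944 / 4
I_max = 1.1236

1.1236


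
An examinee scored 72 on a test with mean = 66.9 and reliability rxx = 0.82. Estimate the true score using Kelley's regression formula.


T_est = rxx * X + (1 - rxx) * mean
T_est = 0.82 * 72 + 0.18 * 66.9
T_est = 59.04 + 12.042
T_est = 71.082

71.082


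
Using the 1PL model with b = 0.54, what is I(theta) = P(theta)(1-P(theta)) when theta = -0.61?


P = 1/(1+exp(-(-0.61-0.54))) = 0.2405
I = P*(1-P) = 0.2405 * 0.7595
I = 0.1827

0.1827


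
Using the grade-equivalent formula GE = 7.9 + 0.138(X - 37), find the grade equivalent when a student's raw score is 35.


raw - median = 35 - 37 = -2
slope * diff = 0.138 * -2 = -0.276
GE = 7.9 + -0.276
GE = 7.624

7.624


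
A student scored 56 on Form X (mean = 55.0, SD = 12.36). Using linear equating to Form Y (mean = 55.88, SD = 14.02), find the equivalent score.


slope = SD_Y / SD_X = 14.02 / 12.36 ~ 1.1343
intercept = mean_Y - slope * mean_X = 55.88 - (14.02 / 12.36) * 55.0 ~ -6.5067
Y = slope * X + intercept. To avoid rounding drift from the rounded slope/intercept, evaluate the equivalent form Y = mean_Y + SD_Y * (X - mean_X) / SD_X at full precision:
Y = 55.88 + 14.02 * (56 - 55.0) / 12.36
Y = 55.88 + 14.02 * 1.0 / 12.36
Y = 55.88 + 14.02 / 12.36
Y = 55.88 + 1.1343
Y = 57.0143

57.0143


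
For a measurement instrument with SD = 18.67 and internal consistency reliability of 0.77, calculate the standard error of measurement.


SEM = SD * sqrt(1 - rxx)
SEM = 18.67 * sqrt(1 - 0.77)
SEM = 18.67 * sqrt(0.23) = 18.67 * 0.479583
SEM = 8.9538

8.9538


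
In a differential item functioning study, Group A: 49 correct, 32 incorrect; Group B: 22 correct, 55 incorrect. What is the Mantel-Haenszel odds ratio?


Odds_A = 49/32 = 1.5312
Odds_B = 22/55 = 0.4
OR = Odds_A / Odds_B = 1.5312 / 0.4
Exactly, OR = (49 * 55) / (32 * 22) = 2695 / 704
OR = 3.8281

3.8281


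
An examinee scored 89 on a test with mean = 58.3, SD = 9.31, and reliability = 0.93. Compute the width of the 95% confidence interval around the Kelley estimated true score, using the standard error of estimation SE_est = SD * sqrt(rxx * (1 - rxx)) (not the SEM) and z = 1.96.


True score estimate = 0.93*89 + 0.07*58.3 = 86.851
SE_est = SD * sqrt(rxx * (1 - rxx)) = 9.31 * sqrt(0.93 * 0.07) = 9.31 * sqrt(0.0651) = 2.375419
CI = T_est +/- z * SE_est, so width = 2 * z * SE_est = 2 * 1.96 * 2.375419
Width = 9.3116

9.3116


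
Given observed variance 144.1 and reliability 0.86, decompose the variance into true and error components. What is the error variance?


var_true = rxx * var_obs = 0.86 * 144.1 = 123.926
var_error = var_obs - var_true
var_error = 144.1 - 123.926
var_error = 20.174

20.174


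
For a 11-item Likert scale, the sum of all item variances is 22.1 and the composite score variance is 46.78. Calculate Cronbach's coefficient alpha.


alpha = (k/(k-1)) * (1 - sum(si^2)/s_total^2)
= (11/10) * (1 - 22.1/46.78)
alpha = 0.5803

0.5803


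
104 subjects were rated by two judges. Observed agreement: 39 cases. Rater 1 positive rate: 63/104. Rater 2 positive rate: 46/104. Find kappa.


P_o = 39/104 = 0.375
P_e = (63*46 + 41*58) / 10816 = 0.487796
kappa = (P_o - P_e) / (1 - P_e)
kappa = (0.375 - 0.487796) / (1 - 0.487796)
kappa = -0.2202

-0.2202


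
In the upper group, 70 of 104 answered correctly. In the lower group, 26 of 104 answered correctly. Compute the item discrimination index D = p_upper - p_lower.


p_upper = 70/104 = 0.6731
p_lower = 26/104 = 0.25
D = 0.6731 - 0.25 = 0.4231

0.4231


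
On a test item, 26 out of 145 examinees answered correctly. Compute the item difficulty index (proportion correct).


Item difficulty p = number correct / total examinees
p = 26 / 145
p = 0.1793

0.1793


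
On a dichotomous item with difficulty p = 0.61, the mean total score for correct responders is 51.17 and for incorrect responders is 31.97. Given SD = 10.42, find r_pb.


q = 1 - p = 0.39
rpb = ((M1 - M0) / SD) * sqrt(p * q)
rpb = ((51.17 - 31.97) / 10.42) * sqrt(0.61 * 0.39)
rpb = 0.8987

0.8987


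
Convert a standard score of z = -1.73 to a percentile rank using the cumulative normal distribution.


CDF(z) = 0.5 * (1 + erf(z/sqrt(2)))
erf(-1.2233) = -0.9164
CDF = 0.0418
Percentile rank = 0.0418 * 100 = 4.18

4.18


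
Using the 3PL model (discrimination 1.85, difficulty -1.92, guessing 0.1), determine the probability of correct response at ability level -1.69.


logit = 1.85*(-1.69 - -1.92) = 0.4255
P* = 1/(1 + exp(-0.4255)) = 0.6048
P = 0.1 + (1 - 0.1) * 0.6048
P = 0.6443

0.6443


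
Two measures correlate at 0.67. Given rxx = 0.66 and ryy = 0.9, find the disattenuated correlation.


r_corrected = rxy / sqrt(rxx * ryy)
= 0.67 / sqrt(0.66 * 0.9)
= 0.67 / sqrt(0.594)
= 0.67 / 0.770714
r_corrected = 0.8693

0.8693


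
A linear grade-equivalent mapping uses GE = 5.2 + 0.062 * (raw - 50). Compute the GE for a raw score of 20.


raw - median = 20 - 50 = -30
slope * diff = 0.062 * -30 = -1.86
GE = 5.2 + -1.86
GE = 3.34

3.34


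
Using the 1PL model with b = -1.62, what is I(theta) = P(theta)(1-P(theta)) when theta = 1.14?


P = 1/(1+exp(-(1.14--1.62))) = 0.9405
I = P*(1-P) = 0.9405 * 0.0595
I = 0.056

0.056


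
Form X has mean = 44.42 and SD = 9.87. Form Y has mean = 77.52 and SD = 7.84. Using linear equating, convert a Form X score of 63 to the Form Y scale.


slope = SD_Y / SD_X = 7.84 / 9.87 ~ 0.7943
intercept = mean_Y - slope * mean_X = 77.52 - (7.84 / 9.87) * 44.42 ~ 42.236
Y = slope * X + intercept. To avoid rounding drift from the rounded slope/intercept, evaluate the equivalent form Y = mean_Y + SD_Y * (X - mean_X) / SD_X at full precision:
Y = 77.52 + 7.84 * (63 - 44.42) / 9.87
Y = 77.52 + 7.84 * 18.58 / 9.87
Y = 77.52 + 145.6672 / 9.87
Y = 77.52 + 14.7586
Y = 92.2786

92.2786


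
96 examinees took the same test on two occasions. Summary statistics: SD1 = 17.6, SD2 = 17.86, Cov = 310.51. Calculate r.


r = cov(X,Y) / (SD_X * SD_Y)
r = 310.51 / (17.6 * 17.86)
r = 310.51 / 314.336
r = 0.9878

0.9878


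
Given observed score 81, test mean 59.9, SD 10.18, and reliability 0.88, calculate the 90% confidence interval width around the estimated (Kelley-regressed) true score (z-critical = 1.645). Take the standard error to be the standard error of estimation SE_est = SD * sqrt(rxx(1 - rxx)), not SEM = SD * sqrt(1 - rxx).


True score estimate = 0.88*81 + 0.12*59.9 = 78.468
SE_est = SD * sqrt(rxx * (1 - rxx)) = 10.18 * sqrt(0.88 * 0.12) = 10.18 * sqrt(0.1056) = 3.308108
CI = T_est +/- z * SE_est, so width = 2 * z * SE_est = 2 * 1.645 * 3.308108
Width = 10.8837

10.8837


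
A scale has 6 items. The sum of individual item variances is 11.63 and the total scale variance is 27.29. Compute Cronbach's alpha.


alpha = (k/(k-1)) * (1 - sum(si^2)/s_total^2)
= (6/5) * (1 - 11.63/27.29)
alpha = 0.6886

0.6886


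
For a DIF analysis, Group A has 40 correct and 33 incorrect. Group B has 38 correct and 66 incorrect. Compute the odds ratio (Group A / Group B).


Odds_A = 40/33 = 1.2121
Odds_B = 38/66 = 0.5758
OR = Odds_A / Odds_B = 1.2121 / 0.5758
Exactly, OR = (40 * 66) / (33 * 38) = 2640 / 1254
OR = 2.1053

2.1053


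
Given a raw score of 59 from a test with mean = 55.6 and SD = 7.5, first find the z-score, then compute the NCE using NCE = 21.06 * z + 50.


z = (X - mean) / SD = (59 - 55.6) / 7.5
z = 3.4 / 7.5
z = 0.4533
NCE = NCE = 21.06z + 50
Carry z at full precision (z = 3.4 / 7.5) into the conversion:
NCE = 21.06 * (3.4 / 7.5) + 50 = 71.604 / 7.5 + 50
NCE = 9.5472 + 50
NCE = 59.5472

59.5472


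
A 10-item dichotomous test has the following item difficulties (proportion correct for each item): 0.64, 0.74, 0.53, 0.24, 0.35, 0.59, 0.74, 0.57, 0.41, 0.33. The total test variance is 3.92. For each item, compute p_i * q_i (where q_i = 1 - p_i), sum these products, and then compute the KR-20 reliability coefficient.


For each item, compute p_i * q_i:
  Item 1: 0.64 * 0.36 = 0.2304
  Item 2: 0.74 * 0.26 = 0.1924
  Item 3: 0.53 * 0.47 = 0.2491
  Item 4: 0.24 * 0.76 = 0.1824
  Item 5: 0.35 * 0.65 = 0.2275
  Item 6: 0.59 * 0.41 = 0.2419
  Item 7: 0.74 * 0.26 = 0.1924
  Item 8: 0.57 * 0.43 = 0.2451
  Item 9: 0.41 * 0.59 = 0.2419
  Item 10: 0.33 * 0.67 = 0.2211
Sum(p_i * q_i) = 0.2304 + 0.1924 + 0.2491 + 0.1824 + 0.2275 + 0.2419 + 0.1924 + 0.2451 + 0.2419 + 0.2211 = 2.2242
KR-20 = (k/(k-1)) * (1 - Sum(p_i*q_i) / Var_total)
= (10/9) * (1 - 2.2242/3.92)
= 1.1111 * 0.4326
KR-20 = 0.4807

0.4807


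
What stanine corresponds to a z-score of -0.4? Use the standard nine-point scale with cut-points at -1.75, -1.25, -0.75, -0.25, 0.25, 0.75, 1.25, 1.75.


Stanine boundaries: [-1.75, -1.25, -0.75, -0.25, 0.25, 0.75, 1.25, 1.75]
z = -0.4
Check each boundary:
  z >= -1.75 -> could be stanine 2
  z >= -1.25 -> could be stanine 3
  z >= -0.75 -> could be stanine 4
  z < -0.25
  z < 0.25
  z < 0.75
  z < 1.25
  z < 1.75
Highest qualifying boundary gives stanine = 4

4


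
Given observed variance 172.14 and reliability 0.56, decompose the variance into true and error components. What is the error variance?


var_true = rxx * var_obs = 0.56 * 172.14 = 96.3984
var_error = var_obs - var_true
var_error = 172.14 - 96.3984
var_error = 75.7416

75.7416


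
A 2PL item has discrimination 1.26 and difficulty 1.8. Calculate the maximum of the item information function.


For 2PL, max info at theta = b = 1.8
I_max = a^2 / 4 = 1.26^2 / 4
= 1.5876 / 4
I_max = 0.3969

0.3969


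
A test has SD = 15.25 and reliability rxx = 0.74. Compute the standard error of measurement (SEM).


SEM = SD * sqrt(1 - rxx)
SEM = 15.25 * sqrt(1 - 0.74)
SEM = 15.25 * sqrt(0.26) = 15.25 * 0.509902
SEM = 7.776

7.776


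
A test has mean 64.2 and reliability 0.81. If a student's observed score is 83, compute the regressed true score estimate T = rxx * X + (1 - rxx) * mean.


T_est = rxx * X + (1 - rxx) * mean
T_est = 0.81 * 83 + 0.19 * 64.2
T_est = 67.23 + 12.198
T_est = 79.428

79.428


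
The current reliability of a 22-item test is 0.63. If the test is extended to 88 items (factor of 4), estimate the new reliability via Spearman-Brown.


r_new = (n * rxx) / (1 + (n-1) * rxx)
r_new = (4 * 0.63) / (1 + 3 * 0.63)
r_new = 2.52 / 2.89
r_new = 0.872

0.872


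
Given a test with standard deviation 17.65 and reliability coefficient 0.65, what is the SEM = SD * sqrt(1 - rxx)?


SEM = SD * sqrt(1 - rxx)
SEM = 17.65 * sqrt(1 - 0.65)
SEM = 17.65 * sqrt(0.35) = 17.65 * 0.591608
SEM = 10.4419

10.4419


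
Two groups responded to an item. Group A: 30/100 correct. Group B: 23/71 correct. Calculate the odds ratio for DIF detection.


Odds_A = 30/70 = 0.4286
Odds_B = 23/48 = 0.4792
OR = Odds_A / Odds_B = 0.4286 / 0.4792
Exactly, OR = (30 * 48) / (70 * 23) = 1440 / 1610
OR = 0.8944

0.8944


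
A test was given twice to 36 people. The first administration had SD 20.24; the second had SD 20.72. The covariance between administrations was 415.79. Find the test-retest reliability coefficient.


r = cov(X,Y) / (SD_X * SD_Y)
r = 415.79 / (20.24 * 20.72)
r = 415.79 / 419.3728
r = 0.9915

0.9915


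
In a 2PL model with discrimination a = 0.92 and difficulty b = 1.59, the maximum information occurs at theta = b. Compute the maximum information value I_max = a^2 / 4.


For 2PL, max info at theta = b = 1.59
I_max = a^2 / 4 = 0.92^2 / 4
= 0.8464 / 4
I_max = 0.2116

0.2116


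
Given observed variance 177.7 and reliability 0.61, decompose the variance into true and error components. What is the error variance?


var_true = rxx * var_obs = 0.61 * 177.7 = 108.397
var_error = var_obs - var_true
var_error = 177.7 - 108.397
var_error = 69.303

69.303


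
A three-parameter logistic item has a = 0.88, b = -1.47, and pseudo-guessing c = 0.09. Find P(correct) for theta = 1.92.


logit = 0.88*(1.92 - -1.47) = 2.9832
P* = 1/(1 + exp(-2.9832)) = 0.9518
P = 0.09 + (1 - 0.09) * 0.9518
P = 0.9561

0.9561


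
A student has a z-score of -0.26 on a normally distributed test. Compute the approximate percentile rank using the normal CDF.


CDF(z) = 0.5 * (1 + erf(z/sqrt(2)))
erf(-0.1838) = -0.2051
CDF = 0.3974
Percentile rank = 0.3974 * 100 = 39.74

39.74


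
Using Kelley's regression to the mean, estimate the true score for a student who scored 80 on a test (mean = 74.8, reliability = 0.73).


T_est = rxx * X + (1 - rxx) * mean
T_est = 0.73 * 80 + 0.27 * 74.8
T_est = 58.4 + 20.196
T_est = 78.596

78.596


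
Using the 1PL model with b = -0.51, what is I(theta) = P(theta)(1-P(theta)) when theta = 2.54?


P = 1/(1+exp(-(2.54--0.51))) = 0.9548
I = P*(1-P) = 0.9548 * 0.0452
I = 0.0432

0.0432


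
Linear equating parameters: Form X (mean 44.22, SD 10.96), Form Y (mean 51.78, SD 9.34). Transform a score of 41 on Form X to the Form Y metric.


slope = SD_Y / SD_X = 9.34 / 10.96 ~ 0.8522
intercept = mean_Y - slope * mean_X = 51.78 - (9.34 / 10.96) * 44.22 ~ 14.0962
Y = slope * X + intercept. To avoid rounding drift from the rounded slope/intercept, evaluate the equivalent form Y = mean_Y + SD_Y * (X - mean_X) / SD_X at full precision:
Y = 51.78 + 9.34 * (41 - 44.22) / 10.96
Y = 51.78 - 9.34 * 3.22 / 10.96
Y = 51.78 - 30.0748 / 10.96
Y = 51.78 - 2.7441
Y = 49.0359

49.0359


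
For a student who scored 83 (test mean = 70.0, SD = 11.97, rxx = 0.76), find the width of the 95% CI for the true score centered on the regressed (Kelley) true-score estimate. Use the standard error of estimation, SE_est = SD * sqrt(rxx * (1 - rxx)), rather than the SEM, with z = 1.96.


True score estimate = 0.76*83 + 0.24*70.0 = 79.88
SE_est = SD * sqrt(rxx * (1 - rxx)) = 11.97 * sqrt(0.76 * 0.24) = 11.97 * sqrt(0.1824) = 5.112185
CI = T_est +/- z * SE_est, so width = 2 * z * SE_est = 2 * 1.96 * 5.112185
Width = 20.0398

20.0398


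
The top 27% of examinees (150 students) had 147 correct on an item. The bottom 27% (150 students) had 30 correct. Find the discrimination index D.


p_upper = 147/150 = 0.98
p_lower = 30/150 = 0.2
D = 0.98 - 0.2 = 0.78

0.78


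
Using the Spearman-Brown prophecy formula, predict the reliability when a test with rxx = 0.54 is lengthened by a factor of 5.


r_new = (n * rxx) / (1 + (n-1) * rxx)
r_new = (5 * 0.54) / (1 + 4 * 0.54)
r_new = 2.7 / 3.16
r_new = 0.8544

0.8544


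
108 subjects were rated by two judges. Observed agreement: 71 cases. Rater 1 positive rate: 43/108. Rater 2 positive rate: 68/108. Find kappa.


P_o = 71/108 = 0.657407
P_e = (43*68 + 65*40) / 11664 = 0.473594
kappa = (P_o - P_e) / (1 - P_e)
kappa = (0.657407 - 0.473594) / (1 - 0.473594)
kappa = 0.3492

0.3492


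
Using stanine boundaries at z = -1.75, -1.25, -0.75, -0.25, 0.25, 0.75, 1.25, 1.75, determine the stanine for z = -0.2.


Stanine boundaries: [-1.75, -1.25, -0.75, -0.25, 0.25, 0.75, 1.25, 1.75]
z = -0.2
Check each boundary:
  z >= -1.75 -> could be stanine 2
  z >= -1.25 -> could be stanine 3
  z >= -0.75 -> could be stanine 4
  z >= -0.25 -> could be stanine 5
  z < 0.25
  z < 0.75
  z < 1.25
  z < 1.75
Highest qualifying boundary gives stanine = 5

5


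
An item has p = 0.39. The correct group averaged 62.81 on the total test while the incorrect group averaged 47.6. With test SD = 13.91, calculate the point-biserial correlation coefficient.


q = 1 - p = 0.61
rpb = ((M1 - M0) / SD) * sqrt(p * q)
rpb = ((62.81 - 47.6) / 13.91) * sqrt(0.39 * 0.61)
rpb = 0.5333

0.5333


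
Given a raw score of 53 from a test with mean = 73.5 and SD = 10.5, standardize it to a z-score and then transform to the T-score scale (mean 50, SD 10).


z = (X - mean) / SD = (53 - 73.5) / 10.5
z = -20.5 / 10.5
z = -1.9524
T-score = T = 50 + 10z
Carry z at full precision (z = -20.5 / 10.5) into the conversion:
T-score = 50 + 10 * (-20.5 / 10.5) = 50 + -205 / 10.5
T-score = 50 + -19.5238
T-score = 30.4762

30.4762


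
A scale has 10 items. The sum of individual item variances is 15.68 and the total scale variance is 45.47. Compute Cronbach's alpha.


alpha = (k/(k-1)) * (1 - sum(si^2)/s_total^2)
= (10/9) * (1 - 15.68/45.47)
alpha = 0.728

0.728


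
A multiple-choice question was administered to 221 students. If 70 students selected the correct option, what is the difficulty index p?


Item difficulty p = number correct / total examinees
p = 70 / 221
p = 0.3167

0.3167


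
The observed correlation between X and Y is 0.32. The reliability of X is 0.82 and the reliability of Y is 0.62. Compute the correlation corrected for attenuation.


r_corrected = rxy / sqrt(rxx * ryy)
= 0.32 / sqrt(0.82 * 0.62)
= 0.32 / sqrt(0.5084)
= 0.32 / 0.713022
r_corrected = 0.4488

0.4488


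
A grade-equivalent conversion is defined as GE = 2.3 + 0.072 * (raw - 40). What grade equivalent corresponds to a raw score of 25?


raw - median = 25 - 40 = -15
slope * diff = 0.072 * -15 = -1.08
GE = 2.3 + -1.08
GE = 1.22

1.22


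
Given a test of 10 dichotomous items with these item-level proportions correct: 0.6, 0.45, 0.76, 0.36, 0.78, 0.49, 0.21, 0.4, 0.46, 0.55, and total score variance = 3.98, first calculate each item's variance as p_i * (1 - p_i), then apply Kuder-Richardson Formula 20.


For each item, compute p_i * q_i:
  Item 1: 0.6 * 0.4 = 0.24
  Item 2: 0.45 * 0.55 = 0.2475
  Item 3: 0.76 * 0.24 = 0.1824
  Item 4: 0.36 * 0.64 = 0.2304
  Item 5: 0.78 * 0.22 = 0.1716
  Item 6: 0.49 * 0.51 = 0.2499
  Item 7: 0.21 * 0.79 = 0.1659
  Item 8: 0.4 * 0.6 = 0.24
  Item 9: 0.46 * 0.54 = 0.2484
  Item 10: 0.55 * 0.45 = 0.2475
Sum(p_i * q_i) = 0.24 + 0.2475 + 0.1824 + 0.2304 + 0.1716 + 0.2499 + 0.1659 + 0.24 + 0.2484 + 0.2475 = 2.2236
KR-20 = (k/(k-1)) * (1 - Sum(p_i*q_i) / Var_total)
= (10/9) * (1 - 2.2236/3.98)
= 1.1111 * 0.4413
KR-20 = 0.4903

0.4903


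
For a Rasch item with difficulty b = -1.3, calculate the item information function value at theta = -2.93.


P = 1/(1+exp(-(-2.93--1.3))) = 0.1638
I = P*(1-P) = 0.1638 * 0.8362
I = 0.137

0.137


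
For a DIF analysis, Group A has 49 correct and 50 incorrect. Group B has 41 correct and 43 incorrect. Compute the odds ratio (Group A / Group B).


Odds_A = 49/50 = 0.98
Odds_B = 41/43 = 0.9535
OR = Odds_A / Odds_B = 0.98 / 0.9535
Exactly, OR = (49 * 43) / (50 * 41) = 2107 / 2050
OR = 1.0278

1.0278


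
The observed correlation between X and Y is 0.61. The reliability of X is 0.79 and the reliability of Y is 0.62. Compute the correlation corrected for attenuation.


r_corrected = rxy / sqrt(rxx * ryy)
= 0.61 / sqrt(0.79 * 0.62)
= 0.61 / sqrt(0.4898)
= 0.61 / 0.699857
r_corrected = 0.8716

0.8716


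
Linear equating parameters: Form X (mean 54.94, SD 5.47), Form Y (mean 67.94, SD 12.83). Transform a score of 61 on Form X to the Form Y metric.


slope = SD_Y / SD_X = 12.83 / 5.47 ~ 2.3455
intercept = mean_Y - slope * mean_X = 67.94 - (12.83 / 5.47) * 54.94 ~ -60.9229
Y = slope * X + intercept. To avoid rounding drift from the rounded slope/intercept, evaluate the equivalent form Y = mean_Y + SD_Y * (X - mean_X) / SD_X at full precision:
Y = 67.94 + 12.83 * (61 - 54.94) / 5.47
Y = 67.94 + 12.83 * 6.06 / 5.47
Y = 67.94 + 77.7498 / 5.47
Y = 67.94 + 14.2139
Y = 82.1539

82.1539


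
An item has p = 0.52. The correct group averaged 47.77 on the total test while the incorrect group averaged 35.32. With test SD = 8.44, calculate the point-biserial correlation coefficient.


q = 1 - p = 0.48
rpb = ((M1 - M0) / SD) * sqrt(p * q)
rpb = ((47.77 - 35.32) / 8.44) * sqrt(0.52 * 0.48)
rpb = 0.737

0.737


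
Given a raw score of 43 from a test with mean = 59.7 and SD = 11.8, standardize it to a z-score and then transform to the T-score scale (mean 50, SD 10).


z = (X - mean) / SD = (43 - 59.7) / 11.8
z = -16.7 / 11.8
z = -1.4153
T-score = T = 50 + 10z
Carry z at full precision (z = -16.7 / 11.8) into the conversion:
T-score = 50 + 10 * (-16.7 / 11.8) = 50 + -167 / 11.8
T-score = 50 + -14.1525
T-score = 35.8475

35.8475


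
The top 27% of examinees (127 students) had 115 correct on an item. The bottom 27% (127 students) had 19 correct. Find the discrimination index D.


p_upper = 115/127 = 0.9055
p_lower = 19/127 = 0.1496
D = 0.9055 - 0.1496 = 0.7559

0.7559


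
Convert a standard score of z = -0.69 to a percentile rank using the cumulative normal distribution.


CDF(z) = 0.5 * (1 + erf(z/sqrt(2)))
erf(-0.4879) = -0.5098
CDF = 0.2451
Percentile rank = 0.2451 * 100 = 24.51

24.51


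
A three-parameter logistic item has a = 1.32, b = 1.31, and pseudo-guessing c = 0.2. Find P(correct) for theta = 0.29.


logit = 1.32*(0.29 - 1.31) = -1.3464
P* = 1/(1 + exp(--1.3464)) = 0.2065
P = 0.2 + (1 - 0.2) * 0.2065
P = 0.3652

0.3652


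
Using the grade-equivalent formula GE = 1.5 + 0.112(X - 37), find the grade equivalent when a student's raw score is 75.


raw - median = 75 - 37 = 38
slope * diff = 0.112 * 38 = 4.256
GE = 1.5 + 4.256
GE = 5.756

5.756


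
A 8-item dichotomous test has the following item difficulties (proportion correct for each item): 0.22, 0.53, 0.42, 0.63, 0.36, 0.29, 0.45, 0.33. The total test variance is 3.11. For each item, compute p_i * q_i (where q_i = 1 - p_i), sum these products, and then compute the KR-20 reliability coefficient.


For each item, compute p_i * q_i:
  Item 1: 0.22 * 0.78 = 0.1716
  Item 2: 0.53 * 0.47 = 0.2491
  Item 3: 0.42 * 0.58 = 0.2436
  Item 4: 0.63 * 0.37 = 0.2331
  Item 5: 0.36 * 0.64 = 0.2304
  Item 6: 0.29 * 0.71 = 0.2059
  Item 7: 0.45 * 0.55 = 0.2475
  Item 8: 0.33 * 0.67 = 0.2211
Sum(p_i * q_i) = 0.1716 + 0.2491 + 0.2436 + 0.2331 + 0.2304 + 0.2059 + 0.2475 + 0.2211 = 1.8023
KR-20 = (k/(k-1)) * (1 - Sum(p_i*q_i) / Var_total)
= (8/7) * (1 - 1.8023/3.11)
= 1.1429 * 0.4205
KR-20 = 0.4806

0.4806


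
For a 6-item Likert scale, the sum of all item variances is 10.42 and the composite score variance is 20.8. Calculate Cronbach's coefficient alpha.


alpha = (k/(k-1)) * (1 - sum(si^2)/s_total^2)
= (6/5) * (1 - 10.42/20.8)
alpha = 0.5988

0.5988


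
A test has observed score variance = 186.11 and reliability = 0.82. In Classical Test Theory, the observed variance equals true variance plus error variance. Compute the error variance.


var_true = rxx * var_obs = 0.82 * 186.11 = 152.6102
var_error = var_obs - var_true
var_error = 186.11 - 152.6102
var_error = 33.4998

33.4998
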